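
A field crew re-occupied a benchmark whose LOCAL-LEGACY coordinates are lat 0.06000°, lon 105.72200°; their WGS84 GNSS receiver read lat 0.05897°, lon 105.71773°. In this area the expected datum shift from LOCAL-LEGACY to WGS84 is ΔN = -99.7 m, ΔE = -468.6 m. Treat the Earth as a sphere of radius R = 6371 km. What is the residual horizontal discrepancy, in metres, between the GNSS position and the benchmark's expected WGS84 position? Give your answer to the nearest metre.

16 m

Observed coordinate differences: Δφ = -0.00103°, Δλ = -0.00427°.
Converting to metres (1° lat = 111195 m, cos φ = 0.999999): observed ΔN = -114.5 m, observed ΔE = -474.8 m.
Subtracting the expected shift leaves a residual of -114.5 − (-99.7) = -14.8 m north and -474.8 − (-468.6) = -6.2 m east.
Residual distance = √((-14.8)² + (-6.2)²) = 16.1 m.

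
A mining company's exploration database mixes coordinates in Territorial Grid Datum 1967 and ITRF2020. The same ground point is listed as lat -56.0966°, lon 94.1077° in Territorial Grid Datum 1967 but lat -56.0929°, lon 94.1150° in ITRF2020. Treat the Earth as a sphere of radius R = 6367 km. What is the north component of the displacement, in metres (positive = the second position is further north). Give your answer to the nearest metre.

ΔN = 411 m

Δφ = -56.0929° − -56.0966° = +0.0037°; Δλ = 94.1150° − 94.1077° = +0.0073°.
1° along a meridian = πR/180 = 111125 m.
ΔN = Δφ × 111125 = 411.2 m; ΔE = Δλ × 111125 × cos(-56.0966°) = +0.0073 × 111125 × 0.557794 = 452.5 m.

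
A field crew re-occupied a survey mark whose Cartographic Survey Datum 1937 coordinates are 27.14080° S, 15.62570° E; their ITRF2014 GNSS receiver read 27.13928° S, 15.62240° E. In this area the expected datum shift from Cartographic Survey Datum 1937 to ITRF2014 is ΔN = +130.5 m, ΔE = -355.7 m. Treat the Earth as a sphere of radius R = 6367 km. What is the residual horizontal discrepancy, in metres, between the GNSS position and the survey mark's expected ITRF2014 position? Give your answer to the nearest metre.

Observed coordinate differences: Δφ = +0.00152°, Δλ = -0.00330°.
Converting to metres (1° lat = 111125 m, cos φ = 0.889888): observed ΔN = 168.9 m, observed ΔE = -326.3 m.
Subtracting the expected shift leaves a residual of 168.9 − (130.5) = 38.4 m north and -326.3 − (-355.7) = 29.4 m east.
Residual distance = √(38.4² + 29.4²) = 48.4 m.

48 m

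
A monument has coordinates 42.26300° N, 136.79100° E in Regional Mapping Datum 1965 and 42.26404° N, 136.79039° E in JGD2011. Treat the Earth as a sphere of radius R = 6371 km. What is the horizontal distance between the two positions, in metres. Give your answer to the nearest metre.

Δφ = 42.26404° − 42.26300° = +0.00104°; Δλ = 136.79039° − 136.79100° = -0.00061°.
1° along a meridian = πR/180 = 111195 m.
ΔN = Δφ × 111195 = 115.6 m; ΔE = Δλ × 111195 × cos(42.26300°) = -0.00061 × 111195 × 0.740066 = -50.2 m.
Distance = √(ΔE² + ΔN²) = √((-50.2)² + 115.6²) = 126.1 m.

126 m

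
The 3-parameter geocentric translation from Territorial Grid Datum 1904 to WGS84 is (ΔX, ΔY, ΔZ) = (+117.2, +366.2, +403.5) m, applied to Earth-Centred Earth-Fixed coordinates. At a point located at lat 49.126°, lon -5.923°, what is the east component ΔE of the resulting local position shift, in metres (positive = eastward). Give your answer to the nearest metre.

The local east axis at (φ, λ) is (−sin λ, cos λ, 0), so ΔE = −sin(-5.923°)·117.2 + cos(-5.923°)·366.2 = 376.34 m.

ΔE = 376 m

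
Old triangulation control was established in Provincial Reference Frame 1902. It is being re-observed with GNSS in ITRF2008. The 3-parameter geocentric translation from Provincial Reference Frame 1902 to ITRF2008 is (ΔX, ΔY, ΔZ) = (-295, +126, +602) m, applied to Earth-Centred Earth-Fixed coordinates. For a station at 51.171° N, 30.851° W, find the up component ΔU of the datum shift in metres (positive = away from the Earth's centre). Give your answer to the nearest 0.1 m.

At φ = 51.171°, λ = -30.851°: sin φ = 0.779021, cos φ = 0.626998, sin λ = -0.512807, cos λ = 0.858504.
ΔU = cos φ cos λ·ΔX + cos φ sin λ·ΔY + sin φ·ΔZ = (0.626998)(0.858504)(-295) + (0.626998)(-0.512807)(126) + (0.779021)(602) = 269.67 m.

ΔU = 269.7 m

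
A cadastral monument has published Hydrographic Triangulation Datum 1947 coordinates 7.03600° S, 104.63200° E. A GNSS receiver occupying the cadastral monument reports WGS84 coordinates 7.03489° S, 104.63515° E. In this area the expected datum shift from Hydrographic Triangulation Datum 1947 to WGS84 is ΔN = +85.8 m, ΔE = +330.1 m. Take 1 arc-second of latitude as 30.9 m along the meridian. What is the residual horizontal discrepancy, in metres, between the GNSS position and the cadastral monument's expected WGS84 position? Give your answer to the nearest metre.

Observed coordinate differences: Δφ = +0.00111°, Δλ = +0.00315°.
Converting to metres (1° lat = 111240 m, cos φ = 0.992469): observed ΔN = 123.5 m, observed ΔE = 347.8 m.
Subtracting the expected shift leaves a residual of 123.5 − (85.8) = 37.7 m north and 347.8 − (330.1) = 17.7 m east.
Residual distance = √(37.7² + 17.7²) = 41.6 m.

42 m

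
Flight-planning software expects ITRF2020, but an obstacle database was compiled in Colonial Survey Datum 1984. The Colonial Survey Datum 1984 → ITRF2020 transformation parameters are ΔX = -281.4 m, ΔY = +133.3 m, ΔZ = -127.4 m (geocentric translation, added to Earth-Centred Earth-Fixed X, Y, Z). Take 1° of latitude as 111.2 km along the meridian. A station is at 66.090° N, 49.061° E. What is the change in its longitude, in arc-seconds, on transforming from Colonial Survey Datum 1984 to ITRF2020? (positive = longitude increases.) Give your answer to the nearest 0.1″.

sin φ = 0.914183, cos φ = 0.405301, sin λ = 0.755408, cos λ = 0.655255.
East component: ΔE = −sin λ·ΔX + cos λ·ΔY = −(0.755408)(-281.4) + (0.655255)(133.3) = 299.92 m.
1° of latitude spans 111200 m; at latitude φ, 1° of longitude spans that × cos φ = 45069.5 m, so Δλ = 299.92 / 45069.5 × 3600 = 23.956″.

Δλ = 24.0″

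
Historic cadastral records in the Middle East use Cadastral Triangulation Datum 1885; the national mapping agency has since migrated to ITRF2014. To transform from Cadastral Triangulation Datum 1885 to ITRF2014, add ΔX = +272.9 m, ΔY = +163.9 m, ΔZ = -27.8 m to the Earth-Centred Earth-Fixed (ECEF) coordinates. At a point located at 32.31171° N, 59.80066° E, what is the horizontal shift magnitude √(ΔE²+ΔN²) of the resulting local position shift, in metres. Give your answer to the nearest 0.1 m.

230.9 m

At φ = 32.31171°, λ = 59.80066°: sin φ = 0.534525, cos φ = 0.845153, sin λ = 0.864281, cos λ = 0.503010.
ΔE = −sin λ·ΔX + cos λ·ΔY = −(0.864281)·(272.9) + (0.503010)·(163.9) = -153.42 m.
ΔN = −sin φ cos λ·ΔX − sin φ sin λ·ΔY + cos φ·ΔZ = −(0.534525)(0.503010)(272.9) − (0.534525)(0.864281)(163.9) + (0.845153)(-27.8) = -172.59 m.
Horizontal magnitude = √(ΔE² + ΔN²) = √((-153.42)² + (-172.59)²) = 230.92 m.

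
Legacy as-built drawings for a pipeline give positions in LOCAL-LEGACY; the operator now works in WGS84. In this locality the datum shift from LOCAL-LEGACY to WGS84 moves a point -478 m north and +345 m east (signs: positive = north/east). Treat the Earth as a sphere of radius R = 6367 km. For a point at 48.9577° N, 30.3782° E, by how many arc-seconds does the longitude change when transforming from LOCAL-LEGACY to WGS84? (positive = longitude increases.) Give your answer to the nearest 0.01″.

At latitude 48.9577°, cos φ = 0.656616.
One radian of longitude at latitude φ spans R cos φ, so Δλ = ΔE / (R cos φ) = 345.0 / (6367000 × 0.656616) = 8.2523e-05 rad = 17.022″.

Δλ = 17.02″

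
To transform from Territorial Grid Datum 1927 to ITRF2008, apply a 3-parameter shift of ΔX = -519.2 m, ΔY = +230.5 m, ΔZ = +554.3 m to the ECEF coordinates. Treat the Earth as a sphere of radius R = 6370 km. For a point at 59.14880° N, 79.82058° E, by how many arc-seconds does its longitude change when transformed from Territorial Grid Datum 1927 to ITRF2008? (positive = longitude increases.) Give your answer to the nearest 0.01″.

Δλ = 34.84″

sin φ = 0.858502, cos φ = 0.512810, sin λ = 0.984259, cos λ = 0.176731.
East component: ΔE = −sin λ·ΔX + cos λ·ΔY = −(0.984259)(-519.2) + (0.176731)(230.5) = 551.76 m.
1° of latitude spans πR/180 = 111177 m; at latitude φ, 1° of longitude spans that × cos φ = 57012.9 m, so Δλ = 551.76 / 57012.9 × 3600 = 34.840″.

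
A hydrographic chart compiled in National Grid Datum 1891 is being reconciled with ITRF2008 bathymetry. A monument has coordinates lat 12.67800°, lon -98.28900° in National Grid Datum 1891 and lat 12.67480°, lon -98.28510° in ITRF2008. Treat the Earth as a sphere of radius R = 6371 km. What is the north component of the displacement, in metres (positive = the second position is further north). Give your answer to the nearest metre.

ΔN = -356 m

Δφ = 12.67480° − 12.67800° = -0.00320°; Δλ = -98.28510° − -98.28900° = +0.00390°.
1° along a meridian = πR/180 = 111195 m.
ΔN = Δφ × 111195 = -355.8 m; ΔE = Δλ × 111195 × cos(12.67800°) = +0.00390 × 111195 × 0.975619 = 423.1 m.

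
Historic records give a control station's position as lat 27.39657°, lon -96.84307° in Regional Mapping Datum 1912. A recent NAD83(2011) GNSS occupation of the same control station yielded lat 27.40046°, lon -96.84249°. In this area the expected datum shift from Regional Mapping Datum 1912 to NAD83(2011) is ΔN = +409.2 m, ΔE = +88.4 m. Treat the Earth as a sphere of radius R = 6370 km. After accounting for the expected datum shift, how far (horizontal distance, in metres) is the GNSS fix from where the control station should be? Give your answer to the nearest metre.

Observed coordinate differences: Δφ = +0.00389°, Δλ = +0.00058°.
Converting to metres (1° lat = 111177 m, cos φ = 0.887843): observed ΔN = 432.5 m, observed ΔE = 57.3 m.
Subtracting the expected shift leaves a residual of 432.5 − (409.2) = 23.3 m north and 57.3 − (88.4) = -31.1 m east.
Residual distance = √(23.3² + (-31.1)²) = 38.9 m.

39 m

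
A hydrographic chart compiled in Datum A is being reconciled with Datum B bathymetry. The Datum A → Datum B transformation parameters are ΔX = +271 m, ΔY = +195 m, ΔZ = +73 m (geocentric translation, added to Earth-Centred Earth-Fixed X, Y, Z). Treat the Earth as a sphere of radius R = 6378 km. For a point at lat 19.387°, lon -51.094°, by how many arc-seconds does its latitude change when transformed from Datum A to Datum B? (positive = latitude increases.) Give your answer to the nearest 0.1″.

Δφ = 2.0″

sin φ = 0.331947, cos φ = 0.943298, sin λ = -0.778177, cos λ = 0.628045.
North component: ΔN = −sin φ cos λ·ΔX − sin φ sin λ·ΔY + cos φ·ΔZ = −(0.331947)(0.628045)(271) − (0.331947)(-0.778177)(195) + (0.943298)(73) = 62.73 m.
1° of latitude spans πR/180 = 111317 m, so Δφ = 62.73 / 111317 × 3600 = 2.029″.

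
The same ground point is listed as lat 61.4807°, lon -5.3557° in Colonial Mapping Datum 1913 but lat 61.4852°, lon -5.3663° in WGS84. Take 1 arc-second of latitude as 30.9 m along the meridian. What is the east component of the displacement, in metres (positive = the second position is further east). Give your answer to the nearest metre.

Δφ = 61.4852° − 61.4807° = +0.0045°; Δλ = -5.3663° − -5.3557° = -0.0106°.
1° of latitude = 3600 × 30.90 = 111240 m.
ΔN = Δφ × 111240 = 500.6 m; ΔE = Δλ × 111240 × cos(61.4807°) = -0.0106 × 111240 × 0.477455 = -563.0 m.

ΔE = -563 m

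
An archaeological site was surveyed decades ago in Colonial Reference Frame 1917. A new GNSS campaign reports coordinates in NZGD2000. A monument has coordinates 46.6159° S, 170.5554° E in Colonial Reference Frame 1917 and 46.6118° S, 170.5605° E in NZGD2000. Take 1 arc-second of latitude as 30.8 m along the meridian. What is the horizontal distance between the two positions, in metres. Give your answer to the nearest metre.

Δφ = -46.6118° − -46.6159° = +0.0041°; Δλ = 170.5605° − 170.5554° = +0.0051°.
1° of latitude = 3600 × 30.80 = 110880 m.
ΔN = Δφ × 110880 = 454.6 m; ΔE = Δλ × 110880 × cos(-46.6159°) = +0.0051 × 110880 × 0.686886 = 388.4 m.
Distance = √(ΔE² + ΔN²) = √(388.4² + 454.6²) = 597.9 m.

598 m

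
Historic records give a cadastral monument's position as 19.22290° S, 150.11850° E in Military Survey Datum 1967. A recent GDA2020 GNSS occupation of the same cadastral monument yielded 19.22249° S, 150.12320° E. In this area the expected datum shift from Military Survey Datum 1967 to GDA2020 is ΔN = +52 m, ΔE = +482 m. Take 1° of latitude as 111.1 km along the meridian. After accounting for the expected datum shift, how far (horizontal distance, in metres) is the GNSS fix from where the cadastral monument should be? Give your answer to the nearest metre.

13 m

Observed coordinate differences: Δφ = +0.00041°, Δλ = +0.00470°.
Converting to metres (1° lat = 111100 m, cos φ = 0.944245): observed ΔN = 45.6 m, observed ΔE = 493.1 m.
Subtracting the expected shift leaves a residual of 45.6 − (52) = -6.4 m north and 493.1 − (482) = 11.1 m east.
Residual distance = √((-6.4)² + 11.1²) = 12.8 m.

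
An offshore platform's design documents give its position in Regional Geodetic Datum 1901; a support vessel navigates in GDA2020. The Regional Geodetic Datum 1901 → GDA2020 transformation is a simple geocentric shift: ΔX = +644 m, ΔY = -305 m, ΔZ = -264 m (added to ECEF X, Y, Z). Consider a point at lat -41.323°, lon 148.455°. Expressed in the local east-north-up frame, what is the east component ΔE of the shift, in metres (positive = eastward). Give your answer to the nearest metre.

ΔE = -77 m

The local east axis at (φ, λ) is (−sin λ, cos λ, 0), so ΔE = −sin(148.455°)·644 + cos(148.455°)·(-305) = -76.99 m.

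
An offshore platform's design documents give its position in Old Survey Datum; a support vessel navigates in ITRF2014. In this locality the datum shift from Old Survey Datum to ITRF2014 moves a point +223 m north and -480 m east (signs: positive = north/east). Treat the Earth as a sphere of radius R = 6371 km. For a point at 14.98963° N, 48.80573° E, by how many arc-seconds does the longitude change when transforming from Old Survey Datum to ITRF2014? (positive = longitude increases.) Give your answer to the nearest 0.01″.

At latitude 14.98963°, cos φ = 0.965973.
One radian of longitude at latitude φ spans R cos φ, so Δλ = ΔE / (R cos φ) = -480.0 / (6371000 × 0.965973) = -7.7995e-05 rad = -16.088″.

Δλ = -16.09″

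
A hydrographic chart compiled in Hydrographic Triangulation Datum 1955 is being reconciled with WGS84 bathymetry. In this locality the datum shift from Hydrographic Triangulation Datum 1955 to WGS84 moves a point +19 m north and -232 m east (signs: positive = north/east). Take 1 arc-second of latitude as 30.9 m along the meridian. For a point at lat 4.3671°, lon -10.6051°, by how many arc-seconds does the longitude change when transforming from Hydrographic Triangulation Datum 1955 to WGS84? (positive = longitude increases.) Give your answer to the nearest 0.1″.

Δλ = -7.5″

At latitude 4.3671°, cos φ = 0.997097.
1″ of longitude at this latitude = 30.90 × cos φ = 30.8103 m, so Δλ = -232.0 / 30.8103 = -7.530″.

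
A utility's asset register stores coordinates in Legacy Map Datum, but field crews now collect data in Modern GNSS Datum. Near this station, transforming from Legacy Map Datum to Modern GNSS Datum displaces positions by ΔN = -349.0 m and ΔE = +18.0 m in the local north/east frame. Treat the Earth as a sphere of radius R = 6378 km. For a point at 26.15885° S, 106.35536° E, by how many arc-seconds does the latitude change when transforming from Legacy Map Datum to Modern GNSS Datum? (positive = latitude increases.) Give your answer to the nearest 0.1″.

On a sphere of radius R, 1 rad of latitude = R, so Δφ = ΔN / R = -349.0 / 6378000 = -5.4719e-05 rad = -11.287″.

Δφ = -11.3″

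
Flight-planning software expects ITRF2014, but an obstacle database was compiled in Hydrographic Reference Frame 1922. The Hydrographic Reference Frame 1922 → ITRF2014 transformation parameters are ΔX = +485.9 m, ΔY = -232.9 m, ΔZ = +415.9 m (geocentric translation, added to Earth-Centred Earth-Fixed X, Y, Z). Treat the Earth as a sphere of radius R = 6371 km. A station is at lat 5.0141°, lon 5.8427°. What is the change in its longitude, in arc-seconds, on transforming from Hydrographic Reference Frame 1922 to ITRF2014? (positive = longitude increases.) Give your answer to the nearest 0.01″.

Δλ = -9.14″

sin φ = 0.087401, cos φ = 0.996173, sin λ = 0.101798, cos λ = 0.994805.
East component: ΔE = −sin λ·ΔX + cos λ·ΔY = −(0.101798)(485.9) + (0.994805)(-232.9) = -281.15 m.
1° of latitude spans πR/180 = 111195 m; at latitude φ, 1° of longitude spans that × cos φ = 110769.4 m, so Δλ = -281.15 / 110769.4 × 3600 = -9.137″.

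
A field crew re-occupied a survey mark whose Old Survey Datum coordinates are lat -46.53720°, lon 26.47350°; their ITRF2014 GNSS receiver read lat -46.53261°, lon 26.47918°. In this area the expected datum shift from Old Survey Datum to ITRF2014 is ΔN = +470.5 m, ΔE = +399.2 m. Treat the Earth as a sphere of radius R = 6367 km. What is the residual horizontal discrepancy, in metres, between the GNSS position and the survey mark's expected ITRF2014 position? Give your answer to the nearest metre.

Observed coordinate differences: Δφ = +0.00459°, Δλ = +0.00568°.
Converting to metres (1° lat = 111125 m, cos φ = 0.687883): observed ΔN = 510.1 m, observed ΔE = 434.2 m.
Subtracting the expected shift leaves a residual of 510.1 − (470.5) = 39.6 m north and 434.2 − (399.2) = 35.0 m east.
Residual distance = √(39.6² + 35.0²) = 52.8 m.

53 m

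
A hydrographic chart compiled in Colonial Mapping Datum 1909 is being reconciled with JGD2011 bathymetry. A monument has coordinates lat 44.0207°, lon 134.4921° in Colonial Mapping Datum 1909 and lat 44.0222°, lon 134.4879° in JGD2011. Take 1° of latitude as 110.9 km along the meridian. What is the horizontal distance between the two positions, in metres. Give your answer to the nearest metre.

374 m

Δφ = 44.0222° − 44.0207° = +0.0015°; Δλ = 134.4879° − 134.4921° = -0.0042°.
ΔN = Δφ × 110900 = 166.4 m; ΔE = Δλ × 110900 × cos(44.0207°) = -0.0042 × 110900 × 0.719089 = -334.9 m.
Distance = √(ΔE² + ΔN²) = √((-334.9)² + 166.4²) = 374.0 m.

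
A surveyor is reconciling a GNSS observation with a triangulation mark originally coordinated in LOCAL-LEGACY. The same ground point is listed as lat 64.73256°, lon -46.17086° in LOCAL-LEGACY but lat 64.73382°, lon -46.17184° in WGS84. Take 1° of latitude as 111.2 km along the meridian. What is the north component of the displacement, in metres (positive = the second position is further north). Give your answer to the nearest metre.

Δφ = 64.73382° − 64.73256° = +0.00126°; Δλ = -46.17184° − -46.17086° = -0.00098°.
ΔN = Δφ × 111200 = 140.1 m; ΔE = Δλ × 111200 × cos(64.73256°) = -0.00098 × 111200 × 0.426844 = -46.5 m.

ΔN = 140 m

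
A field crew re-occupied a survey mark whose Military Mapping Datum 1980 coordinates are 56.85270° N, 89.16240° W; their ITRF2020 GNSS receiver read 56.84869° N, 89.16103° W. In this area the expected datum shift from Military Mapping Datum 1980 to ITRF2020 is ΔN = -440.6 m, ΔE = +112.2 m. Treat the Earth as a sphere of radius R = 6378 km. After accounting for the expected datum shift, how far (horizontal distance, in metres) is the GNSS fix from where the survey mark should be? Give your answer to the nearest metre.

29 m

Observed coordinate differences: Δφ = -0.00401°, Δλ = +0.00137°.
Converting to metres (1° lat = 111317 m, cos φ = 0.546793): observed ΔN = -446.4 m, observed ΔE = 83.4 m.
Subtracting the expected shift leaves a residual of -446.4 − (-440.6) = -5.8 m north and 83.4 − (112.2) = -28.8 m east.
Residual distance = √((-5.8)² + (-28.8)²) = 29.4 m.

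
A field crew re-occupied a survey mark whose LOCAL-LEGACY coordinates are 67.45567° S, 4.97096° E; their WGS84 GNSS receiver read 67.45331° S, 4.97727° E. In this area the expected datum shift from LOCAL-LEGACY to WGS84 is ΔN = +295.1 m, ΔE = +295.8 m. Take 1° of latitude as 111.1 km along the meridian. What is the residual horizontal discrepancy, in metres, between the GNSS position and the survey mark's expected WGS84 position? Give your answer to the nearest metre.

Observed coordinate differences: Δφ = +0.00236°, Δλ = +0.00631°.
Converting to metres (1° lat = 111100 m, cos φ = 0.383398): observed ΔN = 262.2 m, observed ΔE = 268.8 m.
Subtracting the expected shift leaves a residual of 262.2 − (295.1) = -32.9 m north and 268.8 − (295.8) = -27.0 m east.
Residual distance = √((-32.9)² + (-27.0)²) = 42.6 m.

43 m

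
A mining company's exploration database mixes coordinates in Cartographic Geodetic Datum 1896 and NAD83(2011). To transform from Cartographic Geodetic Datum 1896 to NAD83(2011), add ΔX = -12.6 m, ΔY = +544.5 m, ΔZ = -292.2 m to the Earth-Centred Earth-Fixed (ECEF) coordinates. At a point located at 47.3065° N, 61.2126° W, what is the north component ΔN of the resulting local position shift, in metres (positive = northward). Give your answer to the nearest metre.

The local north axis is (−sin φ cos λ, −sin φ sin λ, cos φ), giving ΔN = 4.460 + 350.743 − 198.134 = 157.07 m.

ΔN = 157 m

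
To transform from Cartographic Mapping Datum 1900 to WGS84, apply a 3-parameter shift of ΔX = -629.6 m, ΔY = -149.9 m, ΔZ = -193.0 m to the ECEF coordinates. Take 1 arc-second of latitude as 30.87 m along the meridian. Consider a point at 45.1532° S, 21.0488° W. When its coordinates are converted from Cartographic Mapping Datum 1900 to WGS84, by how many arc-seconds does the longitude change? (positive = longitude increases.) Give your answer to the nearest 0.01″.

Δλ = -16.81″

sin φ = -0.708995, cos φ = 0.705214, sin λ = -0.359163, cos λ = 0.933275.
East component: ΔE = −sin λ·ΔX + cos λ·ΔY = −(-0.359163)(-629.6) + (0.933275)(-149.9) = -366.03 m.
1° of latitude spans 3600 × 30.87 = 111132 m; at latitude φ, 1° of longitude spans that × cos φ = 78371.8 m, so Δλ = -366.03 / 78371.8 × 3600 = -16.813″.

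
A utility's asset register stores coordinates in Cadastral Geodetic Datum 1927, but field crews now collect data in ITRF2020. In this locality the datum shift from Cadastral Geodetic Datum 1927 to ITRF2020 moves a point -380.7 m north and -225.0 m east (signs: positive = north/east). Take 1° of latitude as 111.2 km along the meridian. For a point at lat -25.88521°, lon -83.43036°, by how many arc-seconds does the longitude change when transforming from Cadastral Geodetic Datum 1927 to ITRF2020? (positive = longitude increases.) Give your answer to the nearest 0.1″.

At latitude -25.88521°, cos φ = 0.899671.
1° of longitude at this latitude = 111.2 × cos φ = 100.04 km, so Δλ = -225.0 / 100043.4 = -0.0022490° = -8.096″.

Δλ = -8.1″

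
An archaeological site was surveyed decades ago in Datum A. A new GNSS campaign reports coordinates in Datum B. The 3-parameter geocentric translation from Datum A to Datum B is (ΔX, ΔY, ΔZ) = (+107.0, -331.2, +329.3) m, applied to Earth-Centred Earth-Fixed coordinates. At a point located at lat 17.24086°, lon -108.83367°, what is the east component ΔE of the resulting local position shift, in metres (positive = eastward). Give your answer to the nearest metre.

At φ = 17.24086°, λ = -108.83367°: sin φ = 0.296389, cos φ = 0.955067, sin λ = -0.946460, cos λ = -0.322822.
ΔE = −sin λ·ΔX + cos λ·ΔY = −(-0.946460)·(107.0) + (-0.322822)·(-331.2) = 208.19 m.

ΔE = 208 m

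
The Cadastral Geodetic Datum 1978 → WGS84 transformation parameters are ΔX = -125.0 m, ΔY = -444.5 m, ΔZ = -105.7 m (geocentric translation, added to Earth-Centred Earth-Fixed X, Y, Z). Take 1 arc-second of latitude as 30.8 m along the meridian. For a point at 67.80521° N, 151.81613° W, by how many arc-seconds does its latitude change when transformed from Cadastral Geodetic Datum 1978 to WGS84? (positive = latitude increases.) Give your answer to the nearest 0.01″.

Δφ = -10.92″

sin φ = 0.925905, cos φ = 0.377757, sin λ = -0.472303, cos λ = -0.881436.
North component: ΔN = −sin φ cos λ·ΔX − sin φ sin λ·ΔY + cos φ·ΔZ = −(0.925905)(-0.881436)(-125.0) − (0.925905)(-0.472303)(-444.5) + (0.377757)(-105.7) = -336.33 m.
1° of latitude spans 3600 × 30.80 = 110880 m, so Δφ = -336.33 / 110880 × 3600 = -10.920″.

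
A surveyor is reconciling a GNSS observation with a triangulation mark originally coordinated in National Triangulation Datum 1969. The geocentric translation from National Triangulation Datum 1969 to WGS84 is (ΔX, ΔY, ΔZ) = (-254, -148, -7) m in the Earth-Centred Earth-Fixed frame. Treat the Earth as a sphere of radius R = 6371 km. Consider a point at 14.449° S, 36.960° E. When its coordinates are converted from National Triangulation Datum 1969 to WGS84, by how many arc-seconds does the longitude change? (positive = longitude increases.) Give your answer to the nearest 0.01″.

sin φ = -0.249518, cos φ = 0.968370, sin λ = 0.601257, cos λ = 0.799055.
East component: ΔE = −sin λ·ΔX + cos λ·ΔY = −(0.601257)(-254) + (0.799055)(-148) = 34.46 m.
1° of latitude spans πR/180 = 111195 m; at latitude φ, 1° of longitude spans that × cos φ = 107677.8 m, so Δλ = 34.46 / 107677.8 × 3600 = 1.152″.

Δλ = 1.15″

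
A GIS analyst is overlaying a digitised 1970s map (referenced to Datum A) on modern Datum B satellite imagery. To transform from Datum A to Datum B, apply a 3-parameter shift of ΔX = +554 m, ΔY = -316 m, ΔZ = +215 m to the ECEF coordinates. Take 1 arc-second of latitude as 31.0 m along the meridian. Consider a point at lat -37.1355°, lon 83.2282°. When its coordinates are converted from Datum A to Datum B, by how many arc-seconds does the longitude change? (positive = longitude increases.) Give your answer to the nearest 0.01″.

sin φ = -0.603702, cos φ = 0.797210, sin λ = 0.993024, cos λ = 0.117915.
East component: ΔE = −sin λ·ΔX + cos λ·ΔY = −(0.993024)(554) + (0.117915)(-316) = -587.40 m.
1° of latitude spans 3600 × 31.00 = 111600 m; at latitude φ, 1° of longitude spans that × cos φ = 88968.6 m, so Δλ = -587.40 / 88968.6 × 3600 = -23.768″.

Δλ = -23.77″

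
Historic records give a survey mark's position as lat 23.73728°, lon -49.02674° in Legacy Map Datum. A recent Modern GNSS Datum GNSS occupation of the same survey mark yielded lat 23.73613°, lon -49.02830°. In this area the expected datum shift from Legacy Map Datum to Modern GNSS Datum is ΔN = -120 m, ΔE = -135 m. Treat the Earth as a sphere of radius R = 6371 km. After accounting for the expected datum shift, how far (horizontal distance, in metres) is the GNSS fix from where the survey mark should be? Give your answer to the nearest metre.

25 m

Observed coordinate differences: Δφ = -0.00115°, Δλ = -0.00156°.
Converting to metres (1° lat = 111195 m, cos φ = 0.915401): observed ΔN = -127.9 m, observed ΔE = -158.8 m.
Subtracting the expected shift leaves a residual of -127.9 − (-120) = -7.9 m north and -158.8 − (-135) = -23.8 m east.
Residual distance = √((-7.9)² + (-23.8)²) = 25.1 m.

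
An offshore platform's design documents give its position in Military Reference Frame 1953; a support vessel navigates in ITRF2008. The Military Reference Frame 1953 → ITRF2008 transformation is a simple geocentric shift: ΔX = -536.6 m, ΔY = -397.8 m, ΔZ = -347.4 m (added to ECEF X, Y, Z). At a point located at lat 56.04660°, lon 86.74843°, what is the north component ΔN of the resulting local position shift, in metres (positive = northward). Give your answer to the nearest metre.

At φ = 56.04660°, λ = 86.74843°: sin φ = 0.829492, cos φ = 0.558518, sin λ = 0.998390, cos λ = 0.056720.
ΔN = −sin φ cos λ·ΔX − sin φ sin λ·ΔY + cos φ·ΔZ = −(0.829492)(0.056720)(-536.6) − (0.829492)(0.998390)(-397.8) + (0.558518)(-347.4) = 160.66 m.

ΔN = 161 m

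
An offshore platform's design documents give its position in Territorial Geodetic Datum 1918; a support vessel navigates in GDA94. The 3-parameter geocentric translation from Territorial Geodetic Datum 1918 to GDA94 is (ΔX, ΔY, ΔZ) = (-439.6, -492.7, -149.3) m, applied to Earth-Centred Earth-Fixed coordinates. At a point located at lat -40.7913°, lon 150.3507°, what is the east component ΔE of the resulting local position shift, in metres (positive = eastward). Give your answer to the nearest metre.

ΔE = 646 m

At φ = -40.7913°, λ = 150.3507°: sin φ = -0.653306, cos φ = 0.757094, sin λ = 0.494690, cos λ = -0.869070.
ΔE = −sin λ·ΔX + cos λ·ΔY = −(0.494690)·(-439.6) + (-0.869070)·(-492.7) = 645.66 m.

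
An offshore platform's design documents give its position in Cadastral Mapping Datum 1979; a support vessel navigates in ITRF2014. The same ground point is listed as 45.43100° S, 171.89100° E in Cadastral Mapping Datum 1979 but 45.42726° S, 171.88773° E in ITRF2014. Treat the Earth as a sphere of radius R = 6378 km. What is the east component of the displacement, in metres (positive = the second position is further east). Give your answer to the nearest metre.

ΔE = -255 m

Δφ = -45.42726° − -45.43100° = +0.00374°; Δλ = 171.88773° − 171.89100° = -0.00327°.
1° along a meridian = πR/180 = 111317 m.
ΔN = Δφ × 111317 = 416.3 m; ΔE = Δλ × 111317 × cos(-45.43100°) = -0.00327 × 111317 × 0.701768 = -255.4 m.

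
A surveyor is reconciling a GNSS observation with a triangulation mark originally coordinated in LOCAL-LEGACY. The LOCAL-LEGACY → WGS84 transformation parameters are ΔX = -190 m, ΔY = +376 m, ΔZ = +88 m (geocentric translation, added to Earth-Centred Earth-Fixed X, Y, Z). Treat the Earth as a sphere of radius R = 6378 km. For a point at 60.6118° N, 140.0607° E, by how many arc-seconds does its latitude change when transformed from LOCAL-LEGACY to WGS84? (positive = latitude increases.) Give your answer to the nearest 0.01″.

Δφ = -9.51″

sin φ = 0.871315, cos φ = 0.490724, sin λ = 0.641976, cos λ = -0.766725.
North component: ΔN = −sin φ cos λ·ΔX − sin φ sin λ·ΔY + cos φ·ΔZ = −(0.871315)(-0.766725)(-190) − (0.871315)(0.641976)(376) + (0.490724)(88) = -294.07 m.
1° of latitude spans πR/180 = 111317 m, so Δφ = -294.07 / 111317 × 3600 = -9.510″.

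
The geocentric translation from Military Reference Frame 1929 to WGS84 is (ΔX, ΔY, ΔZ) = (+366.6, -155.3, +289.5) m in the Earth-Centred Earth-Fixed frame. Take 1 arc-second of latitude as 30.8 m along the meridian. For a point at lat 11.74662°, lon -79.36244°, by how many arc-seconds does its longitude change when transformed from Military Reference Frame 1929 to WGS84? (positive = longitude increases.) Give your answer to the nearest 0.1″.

sin φ = 0.203584, cos φ = 0.979057, sin λ = -0.982815, cos λ = 0.184596.
East component: ΔE = −sin λ·ΔX + cos λ·ΔY = −(-0.982815)(366.6) + (0.184596)(-155.3) = 331.63 m.
1° of latitude spans 3600 × 30.80 = 110880 m; at latitude φ, 1° of longitude spans that × cos φ = 108557.9 m, so Δλ = 331.63 / 108557.9 × 3600 = 10.998″.

Δλ = 11.0″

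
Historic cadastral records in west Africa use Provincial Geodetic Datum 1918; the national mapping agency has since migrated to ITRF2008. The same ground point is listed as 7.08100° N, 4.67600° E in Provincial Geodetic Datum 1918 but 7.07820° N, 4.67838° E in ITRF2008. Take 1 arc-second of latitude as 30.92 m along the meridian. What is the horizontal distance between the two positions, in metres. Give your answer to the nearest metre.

408 m

Δφ = 7.07820° − 7.08100° = -0.00280°; Δλ = 4.67838° − 4.67600° = +0.00238°.
1° of latitude = 3600 × 30.92 = 111312 m.
ΔN = Δφ × 111312 = -311.7 m; ΔE = Δλ × 111312 × cos(7.08100°) = +0.00238 × 111312 × 0.992373 = 262.9 m.
Distance = √(ΔE² + ΔN²) = √(262.9² + (-311.7)²) = 407.7 m.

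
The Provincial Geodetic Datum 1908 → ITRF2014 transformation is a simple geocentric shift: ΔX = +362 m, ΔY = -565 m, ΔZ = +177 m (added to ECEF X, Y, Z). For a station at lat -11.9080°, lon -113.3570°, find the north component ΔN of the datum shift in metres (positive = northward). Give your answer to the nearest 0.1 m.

ΔN = 250.6 m

The local north axis is (−sin φ cos λ, −sin φ sin λ, cos φ), giving ΔN = -29.614 + 107.029 + 173.191 = 250.61 m.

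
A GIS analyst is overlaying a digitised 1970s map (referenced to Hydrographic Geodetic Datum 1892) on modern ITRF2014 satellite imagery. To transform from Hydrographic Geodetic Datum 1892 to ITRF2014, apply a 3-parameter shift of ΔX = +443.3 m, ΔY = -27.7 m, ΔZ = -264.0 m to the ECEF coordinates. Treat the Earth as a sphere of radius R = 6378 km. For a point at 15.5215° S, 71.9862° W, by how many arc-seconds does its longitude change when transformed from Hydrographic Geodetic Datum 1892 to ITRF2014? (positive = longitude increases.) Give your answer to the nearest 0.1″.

Δλ = 13.9″

sin φ = -0.267600, cos φ = 0.963530, sin λ = -0.950982, cos λ = 0.309246.
East component: ΔE = −sin λ·ΔX + cos λ·ΔY = −(-0.950982)(443.3) + (0.309246)(-27.7) = 413.00 m.
1° of latitude spans πR/180 = 111317 m; at latitude φ, 1° of longitude spans that × cos φ = 107257.4 m, so Δλ = 413.00 / 107257.4 × 3600 = 13.862″.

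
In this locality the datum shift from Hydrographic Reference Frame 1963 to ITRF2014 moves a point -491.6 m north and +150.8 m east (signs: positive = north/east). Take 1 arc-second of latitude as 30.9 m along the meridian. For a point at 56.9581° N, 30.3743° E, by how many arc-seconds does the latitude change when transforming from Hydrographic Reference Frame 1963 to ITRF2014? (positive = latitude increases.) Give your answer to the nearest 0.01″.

Δφ = -15.91″

1″ of latitude = 30.90 m, so Δφ = -491.6 / 30.90 = -15.909″.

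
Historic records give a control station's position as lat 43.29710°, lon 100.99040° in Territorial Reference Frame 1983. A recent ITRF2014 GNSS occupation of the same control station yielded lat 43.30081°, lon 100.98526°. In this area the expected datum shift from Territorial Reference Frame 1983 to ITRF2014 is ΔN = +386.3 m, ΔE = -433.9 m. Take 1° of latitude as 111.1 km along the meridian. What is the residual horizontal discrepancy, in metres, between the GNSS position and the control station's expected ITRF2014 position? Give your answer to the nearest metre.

32 m

Observed coordinate differences: Δφ = +0.00371°, Δλ = -0.00514°.
Converting to metres (1° lat = 111100 m, cos φ = 0.727807): observed ΔN = 412.2 m, observed ΔE = -415.6 m.
Subtracting the expected shift leaves a residual of 412.2 − (386.3) = 25.9 m north and -415.6 − (-433.9) = 18.3 m east.
Residual distance = √(25.9² + 18.3²) = 31.7 m.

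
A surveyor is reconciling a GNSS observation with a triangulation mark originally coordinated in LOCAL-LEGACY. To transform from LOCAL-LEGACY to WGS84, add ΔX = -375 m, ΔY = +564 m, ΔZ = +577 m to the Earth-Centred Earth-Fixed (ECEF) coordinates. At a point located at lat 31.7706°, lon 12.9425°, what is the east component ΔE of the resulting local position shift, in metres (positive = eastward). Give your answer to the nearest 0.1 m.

ΔE = 633.7 m

At φ = 31.7706°, λ = 12.9425°: sin φ = 0.526520, cos φ = 0.850163, sin λ = 0.223973, cos λ = 0.974595.
ΔE = −sin λ·ΔX + cos λ·ΔY = −(0.223973)·(-375) + (0.974595)·(564) = 633.66 m.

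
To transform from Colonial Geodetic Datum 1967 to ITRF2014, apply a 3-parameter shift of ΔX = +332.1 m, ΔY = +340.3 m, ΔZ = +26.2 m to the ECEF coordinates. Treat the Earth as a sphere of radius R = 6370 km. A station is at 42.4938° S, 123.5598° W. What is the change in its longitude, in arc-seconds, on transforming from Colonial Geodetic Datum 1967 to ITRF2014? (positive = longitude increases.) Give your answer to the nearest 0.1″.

Δλ = 3.9″

sin φ = -0.675510, cos φ = 0.737350, sin λ = -0.833309, cos λ = -0.552807.
East component: ΔE = −sin λ·ΔX + cos λ·ΔY = −(-0.833309)(332.1) + (-0.552807)(340.3) = 88.62 m.
1° of latitude spans πR/180 = 111177 m; at latitude φ, 1° of longitude spans that × cos φ = 81976.8 m, so Δλ = 88.62 / 81976.8 × 3600 = 3.892″.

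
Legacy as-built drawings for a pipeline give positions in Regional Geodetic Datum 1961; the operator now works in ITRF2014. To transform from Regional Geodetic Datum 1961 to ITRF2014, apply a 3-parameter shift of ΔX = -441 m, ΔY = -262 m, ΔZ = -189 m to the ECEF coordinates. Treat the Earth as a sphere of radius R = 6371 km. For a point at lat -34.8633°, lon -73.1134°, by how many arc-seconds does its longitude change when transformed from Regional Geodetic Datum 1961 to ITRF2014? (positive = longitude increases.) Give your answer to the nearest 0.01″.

Δλ = -19.65″

sin φ = -0.571620, cos φ = 0.820518, sin λ = -0.956882, cos λ = 0.290478.
East component: ΔE = −sin λ·ΔX + cos λ·ΔY = −(-0.956882)(-441) + (0.290478)(-262) = -498.09 m.
1° of latitude spans πR/180 = 111195 m; at latitude φ, 1° of longitude spans that × cos φ = 91237.5 m, so Δλ = -498.09 / 91237.5 × 3600 = -19.653″.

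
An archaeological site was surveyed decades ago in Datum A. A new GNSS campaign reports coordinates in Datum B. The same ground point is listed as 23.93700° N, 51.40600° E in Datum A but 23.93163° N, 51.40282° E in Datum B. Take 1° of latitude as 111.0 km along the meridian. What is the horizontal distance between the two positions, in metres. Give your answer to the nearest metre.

678 m

Δφ = 23.93163° − 23.93700° = -0.00537°; Δλ = 51.40282° − 51.40600° = -0.00318°.
ΔN = Δφ × 111000 = -596.1 m; ΔE = Δλ × 111000 × cos(23.93700°) = -0.00318 × 111000 × 0.913992 = -322.6 m.
Distance = √(ΔE² + ΔN²) = √((-322.6)² + (-596.1)²) = 677.8 m.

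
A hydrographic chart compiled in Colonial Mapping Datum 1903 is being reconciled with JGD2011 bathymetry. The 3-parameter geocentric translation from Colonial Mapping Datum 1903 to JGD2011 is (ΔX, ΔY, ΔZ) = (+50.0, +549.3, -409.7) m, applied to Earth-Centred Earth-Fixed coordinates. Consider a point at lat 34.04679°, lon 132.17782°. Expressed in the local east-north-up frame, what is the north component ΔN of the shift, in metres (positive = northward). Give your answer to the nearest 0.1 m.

The local north axis is (−sin φ cos λ, −sin φ sin λ, cos φ), giving ΔN = 18.796 − 227.904 − 339.469 = -548.58 m.

ΔN = -548.6 m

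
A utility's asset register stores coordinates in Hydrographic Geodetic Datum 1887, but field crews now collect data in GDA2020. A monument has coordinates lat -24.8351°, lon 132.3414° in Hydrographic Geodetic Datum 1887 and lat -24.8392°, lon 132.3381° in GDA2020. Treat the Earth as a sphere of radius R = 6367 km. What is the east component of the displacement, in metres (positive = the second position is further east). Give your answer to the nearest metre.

ΔE = -333 m

Δφ = -24.8392° − -24.8351° = -0.0041°; Δλ = 132.3381° − 132.3414° = -0.0033°.
1° along a meridian = πR/180 = 111125 m.
ΔN = Δφ × 111125 = -455.6 m; ΔE = Δλ × 111125 × cos(-24.8351°) = -0.0033 × 111125 × 0.907520 = -332.8 m.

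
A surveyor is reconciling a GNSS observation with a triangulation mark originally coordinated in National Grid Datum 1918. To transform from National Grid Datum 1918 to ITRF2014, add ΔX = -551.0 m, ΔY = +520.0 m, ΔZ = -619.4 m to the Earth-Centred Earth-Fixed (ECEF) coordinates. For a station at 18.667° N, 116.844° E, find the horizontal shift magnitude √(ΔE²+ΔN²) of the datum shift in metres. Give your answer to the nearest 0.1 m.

854.5 m

The local east axis at (φ, λ) is (−sin λ, cos λ, 0), so ΔE = −sin(116.844°)·(-551.0) + cos(116.844°)·520.0 = 256.81 m.
The local north axis is (−sin φ cos λ, −sin φ sin λ, cos φ), giving ΔN = -79.636 − 148.500 − 586.816 = -814.95 m.
Horizontal magnitude = √(ΔE² + ΔN²) = √(256.81² + (-814.95)²) = 854.46 m.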